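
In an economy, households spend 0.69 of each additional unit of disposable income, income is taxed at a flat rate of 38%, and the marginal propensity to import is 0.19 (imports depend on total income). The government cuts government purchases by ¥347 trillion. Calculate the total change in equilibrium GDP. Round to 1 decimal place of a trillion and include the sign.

−¥455.3 trillion

Expenditure multiplier = 1/(1 − c(1−t) + m) = 1/(1 − 0.69×0.62 + 0.19) = 1/0.7622 ≈ 1.312.
ΔY = k × ΔG = (−¥347 trillion) / 0.7622 ≈ −¥455.3 trillion.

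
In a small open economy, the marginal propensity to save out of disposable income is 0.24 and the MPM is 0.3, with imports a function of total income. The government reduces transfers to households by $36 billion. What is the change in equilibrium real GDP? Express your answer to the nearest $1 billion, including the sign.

MPC = 1 − MPS = 1 − 0.24 = 0.76.
The transfer change shifts disposable income by −$36 billion, so first-round consumption changes by c·ΔTR = 0.76 × (−$36 billion) = −$27.36 billion.
Expenditure multiplier = 1/(1 − c + m) = 1/(1 − 0.76 + 0.3) = 1/0.54 ≈ 1.852.
The transfer multiplier is c × k ≈ 1.407, so ΔY = k × (c·ΔTR) = (−$27.36 billion) / 0.54 ≈ −$51 billion.

−$51 billion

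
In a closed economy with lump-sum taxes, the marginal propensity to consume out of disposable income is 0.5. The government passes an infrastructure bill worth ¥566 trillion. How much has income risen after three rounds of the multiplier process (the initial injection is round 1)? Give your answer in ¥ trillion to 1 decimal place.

¥990.5 trillion

Round 1 adds ΔG = ¥566 trillion; each later round is MPC = 0.5 times the previous.
After 3 rounds: 566 + 283 + 141.5 = ΔG·(1 − c^3)/(1 − c) = 566 × (1 − 0.125)/0.5 = ¥990.5 trillion.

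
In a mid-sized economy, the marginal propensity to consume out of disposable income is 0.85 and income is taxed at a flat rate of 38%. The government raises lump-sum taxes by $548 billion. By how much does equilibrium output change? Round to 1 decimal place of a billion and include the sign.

A lump-sum tax change of +$548 billion shifts disposable income by −$548 billion; first-round consumption changes by −c × ΔT = −0.85 × (+$548 billion) = −$465.8 billion.
Expenditure multiplier = 1/(1 − c(1−t)) = 1/(1 − 0.85×0.62) = 1/0.473 ≈ 2.114.
The tax multiplier is −c × k ≈ −1.797, so ΔY = k × (−c·ΔT) = (−$465.8 billion) / 0.473 ≈ −$984.8 billion.

−$984.8 billion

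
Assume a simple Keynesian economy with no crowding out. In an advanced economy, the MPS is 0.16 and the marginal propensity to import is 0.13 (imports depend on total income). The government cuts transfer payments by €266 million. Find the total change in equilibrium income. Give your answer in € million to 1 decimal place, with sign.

−€770.5 million

MPC = 1 − MPS = 1 − 0.16 = 0.84.
The transfer change shifts disposable income by −€266 million, so first-round consumption changes by c·ΔTR = 0.84 × (−€266 million) = −€223.44 million.
Expenditure multiplier = 1/(1 − c + m) = 1/(1 − 0.84 + 0.13) = 1/0.29 ≈ 3.448.
The transfer multiplier is c × k ≈ 2.897, so ΔY = k × (c·ΔTR) = (−€223.44 million) / 0.29 ≈ −€770.5 million.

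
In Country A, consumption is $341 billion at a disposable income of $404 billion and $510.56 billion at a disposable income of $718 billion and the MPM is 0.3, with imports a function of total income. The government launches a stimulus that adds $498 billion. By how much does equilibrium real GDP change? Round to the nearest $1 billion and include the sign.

MPC = ΔC/ΔYd = (510.56 − 341)/(718 − 404) = 169.56/314 = 0.54.
Spending multiplier = 1/(1 − c + m) = 1/(1 − 0.54 + 0.3) = 1/0.76 ≈ 1.316.
ΔY = k × ΔG = (+$498 billion) / 0.76 ≈ +$655 billion.

+$655 billion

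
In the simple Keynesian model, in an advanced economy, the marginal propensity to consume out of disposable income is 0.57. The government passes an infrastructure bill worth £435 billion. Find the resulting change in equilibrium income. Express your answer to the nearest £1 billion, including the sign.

Government-spending multiplier = 1/(1 − MPC) = 1/(1 − 0.57) = 1/0.43 ≈ 2.326.
ΔY = k × ΔG = (+£435 billion) / 0.43 ≈ +£1,012 billion.

+£1,012 billion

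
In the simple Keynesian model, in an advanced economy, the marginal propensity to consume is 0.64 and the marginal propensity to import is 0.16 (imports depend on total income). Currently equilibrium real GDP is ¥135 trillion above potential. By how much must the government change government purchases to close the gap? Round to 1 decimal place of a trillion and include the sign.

Spending multiplier = 1/(1 − c + m) = 1/(1 − 0.64 + 0.16) = 1/0.52 ≈ 1.923.
Need ΔY = −¥135 trillion, so ΔG = ΔY/k = (−¥135 trillion) × 0.52 = −¥70.2 trillion.
The government should cut government purchases by ¥70.2 trillion.

−¥70.2 trillion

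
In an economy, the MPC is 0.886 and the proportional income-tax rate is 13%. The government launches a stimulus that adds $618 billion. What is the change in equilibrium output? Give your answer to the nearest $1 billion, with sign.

Spending multiplier = 1/(1 − c(1−t)) = 1/(1 − 0.886×0.87) = 1/0.22918 ≈ 4.363.
ΔY = k × ΔG = (+$618 billion) / 0.22918 ≈ +$2,697 billion.

+$2,697 billion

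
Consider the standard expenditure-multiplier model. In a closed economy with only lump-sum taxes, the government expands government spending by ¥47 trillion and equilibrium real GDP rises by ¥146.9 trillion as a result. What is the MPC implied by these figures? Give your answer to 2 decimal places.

Implied spending multiplier k = ΔY/ΔG = 146.9/47 ≈ 3.1255.
Since k = 1/(1 − MPC), MPC = 1 − 1/k = 1 − ΔG/ΔY = 1 − 47/146.9 ≈ 0.68.

0.68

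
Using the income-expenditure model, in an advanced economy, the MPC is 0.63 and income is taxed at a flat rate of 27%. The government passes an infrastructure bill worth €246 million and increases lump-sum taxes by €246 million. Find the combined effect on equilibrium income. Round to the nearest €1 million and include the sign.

Expenditure multiplier = 1/(1 − c(1−t)) = 1/(1 − 0.63×0.73) = 1/0.5401 ≈ 1.852.
ΔG contributes k·ΔG = (+€246 million) / 0.5401 ≈ +€455.5 million.
ΔT of +€246 million changes first-round spending by −c·ΔT = −€154.98 million, contributing k·(−c·ΔT) = (−€154.98 million) / 0.5401 ≈ −€286.9 million.
Net ΔY = k(ΔG − c·ΔT) = (+€91.02 million) / 0.5401 ≈ +€169 million.

+€169 million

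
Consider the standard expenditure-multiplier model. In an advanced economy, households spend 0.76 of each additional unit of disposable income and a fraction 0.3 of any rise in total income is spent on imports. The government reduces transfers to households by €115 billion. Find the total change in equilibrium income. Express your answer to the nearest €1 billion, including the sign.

The transfer change shifts disposable income by −€115 billion, so first-round consumption changes by c·ΔTR = 0.76 × (−€115 billion) = −€87.4 billion.
Expenditure multiplier = 1/(1 − c + m) = 1/(1 − 0.76 + 0.3) = 1/0.54 ≈ 1.852.
The transfer multiplier is c × k ≈ 1.407, so ΔY = k × (c·ΔTR) = (−€87.4 billion) / 0.54 ≈ −€162 billion.

−€162 billion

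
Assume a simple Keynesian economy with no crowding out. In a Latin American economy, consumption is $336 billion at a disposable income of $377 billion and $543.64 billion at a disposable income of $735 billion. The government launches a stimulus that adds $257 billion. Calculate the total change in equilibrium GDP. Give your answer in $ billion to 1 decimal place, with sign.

MPC = ΔC/ΔYd = (543.64 − 336)/(735 − 377) = 207.64/358 = 0.58.
Spending multiplier = 1/(1 − MPC) = 1/(1 − 0.58) = 1/0.42 ≈ 2.381.
ΔY = k × ΔG = (+$257 billion) / 0.42 ≈ +$611.9 billion.

+$611.9 billion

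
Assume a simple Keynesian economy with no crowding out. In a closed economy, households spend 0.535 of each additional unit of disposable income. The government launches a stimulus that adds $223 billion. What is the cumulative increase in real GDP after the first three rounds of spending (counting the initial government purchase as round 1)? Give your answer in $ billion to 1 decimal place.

Round 1 adds ΔG = $223 billion; each later round is MPC = 0.535 times the previous.
After 3 rounds: 223 + 119.305 + 63.828175 = ΔG·(1 − c^3)/(1 − c) = 223 × (1 − 0.153130375)/0.465 ≈ $406.1 billion.

$406.1 billion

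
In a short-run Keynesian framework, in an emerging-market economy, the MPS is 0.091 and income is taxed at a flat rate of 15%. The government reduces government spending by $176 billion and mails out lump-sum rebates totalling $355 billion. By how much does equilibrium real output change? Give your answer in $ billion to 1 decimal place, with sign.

MPC = 1 − MPS = 1 − 0.091 = 0.909.
Expenditure multiplier = 1/(1 − c(1−t)) = 1/(1 − 0.909×0.85) = 1/0.22735 ≈ 4.399.
ΔG contributes k·ΔG = (−$176 billion) / 0.22735 ≈ −$774.1 billion.
ΔT of −$355 billion changes first-round spending by −c·ΔT = +$322.695 billion, contributing k·(−c·ΔT) = (+$322.695 billion) / 0.22735 ≈ +$1,419.4 billion.
Net ΔY = k(ΔG − c·ΔT) = (+$146.695 billion) / 0.22735 ≈ +$645.2 billion.

+$645.2 billion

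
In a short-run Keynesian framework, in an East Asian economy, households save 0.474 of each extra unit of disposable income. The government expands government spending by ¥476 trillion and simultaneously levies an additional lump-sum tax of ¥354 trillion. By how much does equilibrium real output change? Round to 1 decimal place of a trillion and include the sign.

MPC = 1 − MPS = 1 − 0.474 = 0.526.
Expenditure multiplier = 1/(1 − MPC) = 1/(1 − 0.526) = 1/0.474 ≈ 2.11.
ΔG contributes k·ΔG = (+¥476 trillion) / 0.474 ≈ +¥1,004.2 trillion.
ΔT of +¥354 trillion changes first-round spending by −c·ΔT = −¥186.204 trillion, contributing k·(−c·ΔT) = (−¥186.204 trillion) / 0.474 ≈ −¥392.8 trillion.
Net ΔY = k(ΔG − c·ΔT) = (+¥289.796 trillion) / 0.474 ≈ +¥611.4 trillion.

+¥611.4 trillion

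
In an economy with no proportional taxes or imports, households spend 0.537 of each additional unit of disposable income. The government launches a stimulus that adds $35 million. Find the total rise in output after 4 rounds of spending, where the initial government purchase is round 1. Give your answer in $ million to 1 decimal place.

$69.3 million

Round 1 adds ΔG = $35 million; each later round is MPC = 0.537 times the previous.
After 4 rounds: 35 + 18.795 + 10.092915 + 5.419895355 = ΔG·(1 − c^4)/(1 − c) = 35 × (1 − 0.083156680161)/0.463 ≈ $69.3 million.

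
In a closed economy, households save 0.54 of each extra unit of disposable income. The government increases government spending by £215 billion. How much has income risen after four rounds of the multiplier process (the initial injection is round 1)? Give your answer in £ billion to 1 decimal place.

MPC = 1 − MPS = 1 − 0.54 = 0.46.
Round 1 adds ΔG = £215 billion; each later round is MPC = 0.46 times the previous.
After 4 rounds: 215 + 98.9 + 45.494 + 20.92724 = ΔG·(1 − c^4)/(1 − c) = 215 × (1 − 0.04477456)/0.54 ≈ £380.3 billion.

£380.3 billion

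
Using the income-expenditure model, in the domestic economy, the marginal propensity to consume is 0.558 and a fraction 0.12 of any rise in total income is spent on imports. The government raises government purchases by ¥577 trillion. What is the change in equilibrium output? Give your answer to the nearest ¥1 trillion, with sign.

Expenditure multiplier = 1/(1 − c + m) = 1/(1 − 0.558 + 0.12) = 1/0.562 ≈ 1.779.
ΔY = k × ΔG = (+¥577 trillion) / 0.562 ≈ +¥1,027 trillion.

+¥1,027 trillion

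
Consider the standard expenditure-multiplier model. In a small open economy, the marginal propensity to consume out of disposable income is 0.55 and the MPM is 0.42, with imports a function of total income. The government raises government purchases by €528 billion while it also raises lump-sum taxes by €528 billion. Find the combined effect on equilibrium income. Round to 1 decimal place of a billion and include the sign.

+€273.1 billion

Expenditure multiplier = 1/(1 − c + m) = 1/(1 − 0.55 + 0.42) = 1/0.87 ≈ 1.149.
ΔG contributes k·ΔG = (+€528 billion) / 0.87 ≈ +€606.9 billion.
ΔT of +€528 billion changes first-round spending by −c·ΔT = −€290.4 billion, contributing k·(−c·ΔT) = (−€290.4 billion) / 0.87 ≈ −€333.8 billion.
Net ΔY = k(ΔG − c·ΔT) = (+€237.6 billion) / 0.87 ≈ +€273.1 billion.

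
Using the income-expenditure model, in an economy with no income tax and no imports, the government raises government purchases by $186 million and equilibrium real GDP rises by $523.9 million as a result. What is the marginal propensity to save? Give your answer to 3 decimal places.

Implied spending multiplier k = ΔY/ΔG = 523.9/186 ≈ 2.8167.
Since k = 1/(1 − MPC), MPC = 1 − 1/k = 1 − ΔG/ΔY = 1 − 186/523.9 ≈ 0.645.
MPS = 1 − MPC = 0.355.

0.355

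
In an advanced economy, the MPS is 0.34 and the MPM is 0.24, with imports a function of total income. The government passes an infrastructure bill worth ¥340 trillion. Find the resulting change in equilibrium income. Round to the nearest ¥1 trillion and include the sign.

MPC = 1 − MPS = 1 − 0.34 = 0.66.
Expenditure multiplier = 1/(1 − c + m) = 1/(1 − 0.66 + 0.24) = 1/0.58 ≈ 1.724.
ΔY = k × ΔG = (+¥340 trillion) / 0.58 ≈ +¥586 trillion.

+¥586 trillion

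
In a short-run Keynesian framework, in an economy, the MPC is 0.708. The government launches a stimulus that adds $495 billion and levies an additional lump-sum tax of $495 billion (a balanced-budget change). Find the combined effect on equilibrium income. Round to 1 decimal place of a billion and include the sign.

+$495.0 billion

Expenditure multiplier = 1/(1 − MPC) = 1/(1 − 0.708) = 1/0.292 ≈ 3.425.
ΔG contributes k·ΔG = (+$495 billion) / 0.292 ≈ +$1,695.2 billion.
ΔT of +$495 billion changes first-round spending by −c·ΔT = −$350.46 billion, contributing k·(−c·ΔT) = (−$350.46 billion) / 0.292 ≈ −$1,200.2 billion.
With ΔG = ΔT and no other leakages, the balanced-budget multiplier is 1, so ΔY = ΔG = +$495 billion.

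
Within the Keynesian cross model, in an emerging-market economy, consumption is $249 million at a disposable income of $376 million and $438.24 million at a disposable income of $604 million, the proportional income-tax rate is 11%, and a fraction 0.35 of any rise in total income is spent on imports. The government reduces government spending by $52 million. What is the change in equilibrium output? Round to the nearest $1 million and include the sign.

MPC = ΔC/ΔYd = (438.24 − 249)/(604 − 376) = 189.24/228 = 0.83.
Spending multiplier = 1/(1 − c(1−t) + m) = 1/(1 − 0.83×0.89 + 0.35) = 1/0.6113 ≈ 1.636.
ΔY = k × ΔG = (−$52 million) / 0.6113 ≈ −$85 million.

−$85 million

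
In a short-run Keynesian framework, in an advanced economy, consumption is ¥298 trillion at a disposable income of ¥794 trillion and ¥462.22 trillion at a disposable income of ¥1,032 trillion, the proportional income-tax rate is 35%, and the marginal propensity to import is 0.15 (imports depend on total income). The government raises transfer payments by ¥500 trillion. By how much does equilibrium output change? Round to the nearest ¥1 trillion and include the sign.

+¥492 trillion

MPC = ΔC/ΔYd = (462.22 − 298)/(1,032 − 794) = 164.22/238 = 0.69.
The transfer change shifts disposable income by +¥500 trillion, so first-round consumption changes by c·ΔTR = 0.69 × (+¥500 trillion) = +¥345 trillion.
Expenditure multiplier = 1/(1 − c(1−t) + m) = 1/(1 − 0.69×0.65 + 0.15) = 1/0.7015 ≈ 1.426.
The transfer multiplier is c × k ≈ 0.984, so ΔY = k × (c·ΔTR) = (+¥345 trillion) / 0.7015 ≈ +¥492 trillion.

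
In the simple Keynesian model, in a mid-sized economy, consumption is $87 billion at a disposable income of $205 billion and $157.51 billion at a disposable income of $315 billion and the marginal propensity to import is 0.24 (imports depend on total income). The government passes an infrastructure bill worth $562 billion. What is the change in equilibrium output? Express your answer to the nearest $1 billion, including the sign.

+$938 billion

MPC = ΔC/ΔYd = (157.51 − 87)/(315 − 205) = 70.51/110 = 0.641.
Spending multiplier = 1/(1 − c + m) = 1/(1 − 0.641 + 0.24) = 1/0.599 ≈ 1.669.
ΔY = k × ΔG = (+$562 billion) / 0.599 ≈ +$938 billion.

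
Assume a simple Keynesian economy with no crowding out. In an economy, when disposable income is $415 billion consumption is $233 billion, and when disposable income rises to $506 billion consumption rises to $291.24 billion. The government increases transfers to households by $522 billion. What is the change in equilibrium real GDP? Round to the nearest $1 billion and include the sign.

+$928 billion

MPC = ΔC/ΔYd = (291.24 − 233)/(506 − 415) = 58.24/91 = 0.64.
The transfer change shifts disposable income by +$522 billion, so first-round consumption changes by c·ΔTR = 0.64 × (+$522 billion) = +$334.08 billion.
Expenditure multiplier = 1/(1 − MPC) = 1/(1 − 0.64) = 1/0.36 ≈ 2.778.
The transfer multiplier is c × k ≈ 1.778, so ΔY = k × (c·ΔTR) = (+$334.08 billion) / 0.36 = +$928 billion.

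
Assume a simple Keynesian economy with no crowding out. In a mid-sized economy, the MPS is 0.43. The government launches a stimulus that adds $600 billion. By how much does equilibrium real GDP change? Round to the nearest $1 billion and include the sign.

MPC = 1 − MPS = 1 − 0.43 = 0.57.
Spending multiplier = 1/(1 − MPC) = 1/(1 − 0.57) = 1/0.43 ≈ 2.326.
ΔY = k × ΔG = (+$600 billion) / 0.43 ≈ +$1,395 billion.

+$1,395 billion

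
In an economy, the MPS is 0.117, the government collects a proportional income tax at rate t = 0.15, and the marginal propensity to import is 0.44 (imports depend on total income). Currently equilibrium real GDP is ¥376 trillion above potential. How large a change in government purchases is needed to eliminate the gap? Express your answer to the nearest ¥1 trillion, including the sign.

MPC = 1 − MPS = 1 − 0.117 = 0.883.
Spending multiplier = 1/(1 − c(1−t) + m) = 1/(1 − 0.883×0.85 + 0.44) = 1/0.68945 ≈ 1.45.
Need ΔY = −¥376 trillion, so ΔG = ΔY/k = (−¥376 trillion) × 0.68945 ≈ −¥259 trillion.
The government should cut government purchases by ¥259 trillion.

−¥259 trillion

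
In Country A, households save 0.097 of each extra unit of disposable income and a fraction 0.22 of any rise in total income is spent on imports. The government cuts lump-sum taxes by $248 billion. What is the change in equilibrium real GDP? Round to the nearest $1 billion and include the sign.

+$706 billion

MPC = 1 − MPS = 1 − 0.097 = 0.903.
A lump-sum tax change of −$248 billion shifts disposable income by +$248 billion; first-round consumption changes by −c × ΔT = −0.903 × (−$248 billion) = +$223.944 billion.
Expenditure multiplier = 1/(1 − c + m) = 1/(1 − 0.903 + 0.22) = 1/0.317 ≈ 3.155.
The tax multiplier is −c × k ≈ −2.849, so ΔY = k × (−c·ΔT) = (+$223.944 billion) / 0.317 ≈ +$706 billion.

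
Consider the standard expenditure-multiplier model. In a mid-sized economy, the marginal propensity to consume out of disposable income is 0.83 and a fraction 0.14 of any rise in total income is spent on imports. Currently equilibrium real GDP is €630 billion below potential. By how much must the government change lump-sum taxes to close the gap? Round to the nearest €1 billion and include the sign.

Spending multiplier = 1/(1 − c + m) = 1/(1 − 0.83 + 0.14) = 1/0.31 ≈ 3.226.
Tax multiplier = −c·k = −0.83/0.31 ≈ −2.677. Need ΔY = +€630 billion, so ΔT = ΔY/(−c·k) = −(+€630 billion) × 0.31 / 0.83 ≈ −€235 billion.
The government should cut lump-sum taxes by €235 billion.

−€235 billion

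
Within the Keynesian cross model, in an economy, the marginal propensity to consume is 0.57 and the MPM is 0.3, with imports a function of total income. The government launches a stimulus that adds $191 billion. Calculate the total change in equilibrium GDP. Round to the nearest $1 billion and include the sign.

Expenditure multiplier = 1/(1 − c + m) = 1/(1 − 0.57 + 0.3) = 1/0.73 ≈ 1.37.
ΔY = k × ΔG = (+$191 billion) / 0.73 ≈ +$262 billion.

+$262 billion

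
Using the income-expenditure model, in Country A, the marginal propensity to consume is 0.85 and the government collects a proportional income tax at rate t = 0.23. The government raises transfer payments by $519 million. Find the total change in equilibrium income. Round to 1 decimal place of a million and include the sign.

+$1,276.8 million

The transfer change shifts disposable income by +$519 million, so first-round consumption changes by c·ΔTR = 0.85 × (+$519 million) = +$441.15 million.
Expenditure multiplier = 1/(1 − c(1−t)) = 1/(1 − 0.85×0.77) = 1/0.3455 ≈ 2.894.
The transfer multiplier is c × k ≈ 2.46, so ΔY = k × (c·ΔTR) = (+$441.15 million) / 0.3455 ≈ +$1,276.8 million.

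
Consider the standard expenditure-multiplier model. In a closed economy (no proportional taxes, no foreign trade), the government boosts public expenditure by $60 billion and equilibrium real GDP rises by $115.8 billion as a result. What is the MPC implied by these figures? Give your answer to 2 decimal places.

Implied spending multiplier k = ΔY/ΔG = 115.8/60 = 1.93.
Since k = 1/(1 − MPC), MPC = 1 − 1/k = 1 − ΔG/ΔY = 1 − 60/115.8 ≈ 0.48.

0.48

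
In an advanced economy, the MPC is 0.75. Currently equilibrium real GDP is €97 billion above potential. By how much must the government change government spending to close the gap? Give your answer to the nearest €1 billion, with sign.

−€24 billion

Spending multiplier = 1/(1 − MPC) = 1/(1 − 0.75) = 1/0.25 = 4.
Need ΔY = −€97 billion, so ΔG = ΔY/k = (−€97 billion) × 0.25 ≈ −€24 billion.
The government should cut government spending by €24 billion.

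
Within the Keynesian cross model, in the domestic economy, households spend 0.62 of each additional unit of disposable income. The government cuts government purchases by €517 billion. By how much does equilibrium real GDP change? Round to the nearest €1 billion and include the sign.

−€1,361 billion

Expenditure multiplier = 1/(1 − MPC) = 1/(1 − 0.62) = 1/0.38 ≈ 2.632.
ΔY = k × ΔG = (−€517 billion) / 0.38 ≈ −€1,361 billion.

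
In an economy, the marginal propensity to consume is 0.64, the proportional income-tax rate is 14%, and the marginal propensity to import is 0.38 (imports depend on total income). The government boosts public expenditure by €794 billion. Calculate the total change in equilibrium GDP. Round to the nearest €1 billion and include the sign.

+€957 billion

Spending multiplier = 1/(1 − c(1−t) + m) = 1/(1 − 0.64×0.86 + 0.38) = 1/0.8296 ≈ 1.205.
ΔY = k × ΔG = (+€794 billion) / 0.8296 ≈ +€957 billion.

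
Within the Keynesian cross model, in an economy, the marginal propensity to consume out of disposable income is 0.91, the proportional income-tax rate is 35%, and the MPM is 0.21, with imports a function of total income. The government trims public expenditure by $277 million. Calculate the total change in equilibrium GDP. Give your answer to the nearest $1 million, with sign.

−$448 million

Expenditure multiplier = 1/(1 − c(1−t) + m) = 1/(1 − 0.91×0.65 + 0.21) = 1/0.6185 ≈ 1.617.
ΔY = k × ΔG = (−$277 million) / 0.6185 ≈ −$448 million.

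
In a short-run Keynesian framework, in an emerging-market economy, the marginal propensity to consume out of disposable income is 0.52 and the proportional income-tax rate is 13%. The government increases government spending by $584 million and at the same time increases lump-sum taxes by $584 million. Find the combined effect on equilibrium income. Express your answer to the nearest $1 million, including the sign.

+$512 million

Expenditure multiplier = 1/(1 − c(1−t)) = 1/(1 − 0.52×0.87) = 1/0.5476 ≈ 1.826.
ΔG contributes k·ΔG = (+$584 million) / 0.5476 ≈ +$1,066.5 million.
ΔT of +$584 million changes first-round spending by −c·ΔT = −$303.68 million, contributing k·(−c·ΔT) = (−$303.68 million) / 0.5476 ≈ −$554.6 million.
Net ΔY = k(ΔG − c·ΔT) = (+$280.32 million) / 0.5476 ≈ +$512 million.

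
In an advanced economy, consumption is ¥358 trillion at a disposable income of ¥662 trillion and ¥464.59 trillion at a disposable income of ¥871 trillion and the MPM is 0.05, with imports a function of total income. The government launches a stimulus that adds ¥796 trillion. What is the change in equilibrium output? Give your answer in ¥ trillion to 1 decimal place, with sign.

MPC = ΔC/ΔYd = (464.59 − 358)/(871 − 662) = 106.59/209 = 0.51.
Government-spending multiplier = 1/(1 − c + m) = 1/(1 − 0.51 + 0.05) = 1/0.54 ≈ 1.852.
ΔY = k × ΔG = (+¥796 trillion) / 0.54 ≈ +¥1,474.1 trillion.

+¥1,474.1 trillion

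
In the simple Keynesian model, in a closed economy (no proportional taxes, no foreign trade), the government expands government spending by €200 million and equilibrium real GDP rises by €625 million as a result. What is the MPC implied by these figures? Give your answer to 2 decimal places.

Implied spending multiplier k = ΔY/ΔG = 625/200 = 3.125.
Since k = 1/(1 − MPC), MPC = 1 − 1/k = 1 − ΔG/ΔY = 1 − 200/625 = 0.68.

0.68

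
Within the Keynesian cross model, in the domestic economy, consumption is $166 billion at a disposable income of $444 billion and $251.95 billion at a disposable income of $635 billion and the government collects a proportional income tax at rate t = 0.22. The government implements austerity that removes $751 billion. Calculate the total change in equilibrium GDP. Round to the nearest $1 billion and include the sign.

MPC = ΔC/ΔYd = (251.95 − 166)/(635 − 444) = 85.95/191 = 0.45.
Expenditure multiplier = 1/(1 − c(1−t)) = 1/(1 − 0.45×0.78) = 1/0.649 ≈ 1.541.
ΔY = k × ΔG = (−$751 billion) / 0.649 ≈ −$1,157 billion.

−$1,157 billion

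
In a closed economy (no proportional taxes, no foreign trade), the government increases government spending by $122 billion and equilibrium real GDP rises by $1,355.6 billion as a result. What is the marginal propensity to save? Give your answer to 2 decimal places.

0.09

Implied spending multiplier k = ΔY/ΔG = 1,355.6/122 ≈ 11.1115.
Since k = 1/(1 − MPC), MPC = 1 − 1/k = 1 − ΔG/ΔY = 1 − 122/1,355.6 ≈ 0.91.
MPS = 1 − MPC = 0.09.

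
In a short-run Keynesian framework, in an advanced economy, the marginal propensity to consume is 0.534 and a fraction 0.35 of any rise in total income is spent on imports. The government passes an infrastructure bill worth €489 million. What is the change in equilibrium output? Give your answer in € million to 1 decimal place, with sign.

Government-spending multiplier = 1/(1 − c + m) = 1/(1 − 0.534 + 0.35) = 1/0.816 ≈ 1.225.
ΔY = k × ΔG = (+€489 million) / 0.816 ≈ +€599.3 million.

+€599.3 million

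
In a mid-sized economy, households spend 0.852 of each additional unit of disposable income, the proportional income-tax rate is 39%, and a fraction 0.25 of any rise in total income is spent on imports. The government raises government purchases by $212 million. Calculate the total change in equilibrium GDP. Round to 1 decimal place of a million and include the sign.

+$290.3 million

Spending multiplier = 1/(1 − c(1−t) + m) = 1/(1 − 0.852×0.61 + 0.25) = 1/0.73028 ≈ 1.369.
ΔY = k × ΔG = (+$212 million) / 0.73028 ≈ +$290.3 million.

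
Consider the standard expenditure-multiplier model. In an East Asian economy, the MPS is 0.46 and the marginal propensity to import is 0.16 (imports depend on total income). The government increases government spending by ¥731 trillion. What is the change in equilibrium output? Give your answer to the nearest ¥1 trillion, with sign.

+¥1,179 trillion

MPC = 1 − MPS = 1 − 0.46 = 0.54.
Government-spending multiplier = 1/(1 − c + m) = 1/(1 − 0.54 + 0.16) = 1/0.62 ≈ 1.613.
ΔY = k × ΔG = (+¥731 trillion) / 0.62 ≈ +¥1,179 trillion.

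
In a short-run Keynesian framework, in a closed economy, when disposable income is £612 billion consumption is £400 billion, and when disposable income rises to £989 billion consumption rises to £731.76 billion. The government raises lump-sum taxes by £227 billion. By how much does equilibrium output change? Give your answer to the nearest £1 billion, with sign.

MPC = ΔC/ΔYd = (731.76 − 400)/(989 − 612) = 331.76/377 = 0.88.
A lump-sum tax change of +£227 billion shifts disposable income by −£227 billion; first-round consumption changes by −c × ΔT = −0.88 × (+£227 billion) = −£199.76 billion.
Expenditure multiplier = 1/(1 − MPC) = 1/(1 − 0.88) = 1/0.12 ≈ 8.333.
The tax multiplier is −c × k ≈ −7.333, so ΔY = k × (−c·ΔT) = (−£199.76 billion) / 0.12 ≈ −£1,665 billion.

−£1,665 billion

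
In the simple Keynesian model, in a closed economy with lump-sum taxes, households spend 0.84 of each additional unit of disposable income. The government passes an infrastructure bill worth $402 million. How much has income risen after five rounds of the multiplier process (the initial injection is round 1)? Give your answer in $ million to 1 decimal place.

Round 1 adds ΔG = $402 million; each later round is MPC = 0.84 times the previous.
After 5 rounds: 402 + 337.68 + 283.6512 + 238.267008 + 200.14428672 = ΔG·(1 − c^5)/(1 − c) = 402 × (1 − 0.4182119424)/0.16 ≈ $1,461.7 million.

$1,461.7 million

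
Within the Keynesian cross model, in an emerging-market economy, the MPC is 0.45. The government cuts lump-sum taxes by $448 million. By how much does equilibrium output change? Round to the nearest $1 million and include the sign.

+$367 million

A lump-sum tax change of −$448 million shifts disposable income by +$448 million; first-round consumption changes by −c × ΔT = −0.45 × (−$448 million) = +$201.6 million.
Expenditure multiplier = 1/(1 − MPC) = 1/(1 − 0.45) = 1/0.55 ≈ 1.818.
The tax multiplier is −c × k ≈ −0.818, so ΔY = k × (−c·ΔT) = (+$201.6 million) / 0.55 ≈ +$367 million.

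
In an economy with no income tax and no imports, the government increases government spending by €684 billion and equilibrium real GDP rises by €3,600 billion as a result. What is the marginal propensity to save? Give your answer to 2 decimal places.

Implied spending multiplier k = ΔY/ΔG = 3,600/684 ≈ 5.2632.
Since k = 1/(1 − MPC), MPC = 1 − 1/k = 1 − ΔG/ΔY = 1 − 684/3,600 = 0.81.
MPS = 1 − MPC = 0.19.

0.19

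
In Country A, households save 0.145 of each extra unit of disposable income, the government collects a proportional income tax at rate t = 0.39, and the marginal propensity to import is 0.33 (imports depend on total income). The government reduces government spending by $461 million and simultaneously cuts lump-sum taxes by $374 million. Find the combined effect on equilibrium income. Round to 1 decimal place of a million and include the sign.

−$174.7 million

MPC = 1 − MPS = 1 − 0.145 = 0.855.
Expenditure multiplier = 1/(1 − c(1−t) + m) = 1/(1 − 0.855×0.61 + 0.33) = 1/0.80845 ≈ 1.237.
ΔG contributes k·ΔG = (−$461 million) / 0.80845 ≈ −$570.2 million.
ΔT of −$374 million changes first-round spending by −c·ΔT = +$319.77 million, contributing k·(−c·ΔT) = (+$319.77 million) / 0.80845 ≈ +$395.5 million.
Net ΔY = k(ΔG − c·ΔT) = (−$141.23 million) / 0.80845 ≈ −$174.7 million.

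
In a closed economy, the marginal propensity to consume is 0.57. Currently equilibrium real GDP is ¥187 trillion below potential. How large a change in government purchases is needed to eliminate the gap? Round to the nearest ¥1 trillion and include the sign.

Spending multiplier = 1/(1 − MPC) = 1/(1 − 0.57) = 1/0.43 ≈ 2.326.
Need ΔY = +¥187 trillion, so ΔG = ΔY/k = (+¥187 trillion) × 0.43 ≈ +¥80 trillion.
The government should increase government purchases by ¥80 trillion.

+¥80 trillion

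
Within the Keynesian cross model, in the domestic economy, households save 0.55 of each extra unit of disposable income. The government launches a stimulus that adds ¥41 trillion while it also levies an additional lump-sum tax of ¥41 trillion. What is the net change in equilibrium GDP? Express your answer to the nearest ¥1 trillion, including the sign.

+¥41 trillion

MPC = 1 − MPS = 1 − 0.55 = 0.45.
Expenditure multiplier = 1/(1 − MPC) = 1/(1 − 0.45) = 1/0.55 ≈ 1.818.
ΔG contributes k·ΔG = (+¥41 trillion) / 0.55 ≈ +¥74.5 trillion.
ΔT of +¥41 trillion changes first-round spending by −c·ΔT = −¥18.45 trillion, contributing k·(−c·ΔT) = (−¥18.45 trillion) / 0.55 ≈ −¥33.5 trillion.
With ΔG = ΔT and no other leakages, the balanced-budget multiplier is 1, so ΔY = ΔG = +¥41 trillion.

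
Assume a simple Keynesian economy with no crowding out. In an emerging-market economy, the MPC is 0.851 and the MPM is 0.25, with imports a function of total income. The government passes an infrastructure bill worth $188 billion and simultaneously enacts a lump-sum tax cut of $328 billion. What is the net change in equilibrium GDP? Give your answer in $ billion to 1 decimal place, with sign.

Expenditure multiplier = 1/(1 − c + m) = 1/(1 − 0.851 + 0.25) = 1/0.399 ≈ 2.506.
ΔG contributes k·ΔG = (+$188 billion) / 0.399 ≈ +$471.2 billion.
ΔT of −$328 billion changes first-round spending by −c·ΔT = +$279.128 billion, contributing k·(−c·ΔT) = (+$279.128 billion) / 0.399 ≈ +$699.6 billion.
Net ΔY = k(ΔG − c·ΔT) = (+$467.128 billion) / 0.399 ≈ +$1,170.7 billion.

+$1,170.7 billion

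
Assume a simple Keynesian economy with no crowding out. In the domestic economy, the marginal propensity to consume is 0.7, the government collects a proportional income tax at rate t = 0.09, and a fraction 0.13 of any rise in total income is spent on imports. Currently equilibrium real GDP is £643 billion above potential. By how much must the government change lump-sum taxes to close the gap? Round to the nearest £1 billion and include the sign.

+£453 billion

Spending multiplier = 1/(1 − c(1−t) + m) = 1/(1 − 0.7×0.91 + 0.13) = 1/0.493 ≈ 2.028.
Tax multiplier = −c·k = −0.7/0.493 ≈ −1.42. Need ΔY = −£643 billion, so ΔT = ΔY/(−c·k) = −(−£643 billion) × 0.493 / 0.7 ≈ +£453 billion.
The government should raise lump-sum taxes by £453 billion.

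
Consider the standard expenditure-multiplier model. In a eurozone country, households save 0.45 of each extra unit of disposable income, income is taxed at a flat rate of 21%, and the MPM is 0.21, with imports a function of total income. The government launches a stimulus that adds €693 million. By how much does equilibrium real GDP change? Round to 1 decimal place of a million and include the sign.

+€893.6 million

MPC = 1 − MPS = 1 − 0.45 = 0.55.
Expenditure multiplier = 1/(1 − c(1−t) + m) = 1/(1 − 0.55×0.79 + 0.21) = 1/0.7755 ≈ 1.289.
ΔY = k × ΔG = (+€693 million) / 0.7755 ≈ +€893.6 million.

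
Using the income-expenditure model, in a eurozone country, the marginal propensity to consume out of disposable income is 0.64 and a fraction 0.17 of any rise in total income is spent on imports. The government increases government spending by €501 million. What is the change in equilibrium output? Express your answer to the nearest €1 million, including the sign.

Spending multiplier = 1/(1 − c + m) = 1/(1 − 0.64 + 0.17) = 1/0.53 ≈ 1.887.
ΔY = k × ΔG = (+€501 million) / 0.53 ≈ +€945 million.

+€945 million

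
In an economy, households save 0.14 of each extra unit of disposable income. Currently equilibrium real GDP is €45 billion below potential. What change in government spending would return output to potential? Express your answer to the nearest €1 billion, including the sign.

MPC = 1 − MPS = 1 − 0.14 = 0.86.
Spending multiplier = 1/(1 − MPC) = 1/(1 − 0.86) = 1/0.14 ≈ 7.143.
Need ΔY = +€45 billion, so ΔG = ΔY/k = (+€45 billion) × 0.14 ≈ +€6 billion.
The government should increase government spending by €6 billion.

+€6 billion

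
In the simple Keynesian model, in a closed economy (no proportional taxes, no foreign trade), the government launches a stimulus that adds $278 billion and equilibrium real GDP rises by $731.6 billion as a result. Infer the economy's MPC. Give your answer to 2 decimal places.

0.62

Implied spending multiplier k = ΔY/ΔG = 731.6/278 ≈ 2.6317.
Since k = 1/(1 − MPC), MPC = 1 − 1/k = 1 − ΔG/ΔY = 1 − 278/731.6 ≈ 0.62.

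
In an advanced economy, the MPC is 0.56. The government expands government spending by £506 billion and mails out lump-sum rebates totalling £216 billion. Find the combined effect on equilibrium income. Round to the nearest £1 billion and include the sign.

+£1,425 billion

Expenditure multiplier = 1/(1 − MPC) = 1/(1 − 0.56) = 1/0.44 ≈ 2.273.
ΔG contributes k·ΔG = (+£506 billion) / 0.44 = +£1,150 billion.
ΔT of −£216 billion changes first-round spending by −c·ΔT = +£120.96 billion, contributing k·(−c·ΔT) = (+£120.96 billion) / 0.44 ≈ +£274.9 billion.
Net ΔY = k(ΔG − c·ΔT) = (+£626.96 billion) / 0.44 ≈ +£1,425 billion.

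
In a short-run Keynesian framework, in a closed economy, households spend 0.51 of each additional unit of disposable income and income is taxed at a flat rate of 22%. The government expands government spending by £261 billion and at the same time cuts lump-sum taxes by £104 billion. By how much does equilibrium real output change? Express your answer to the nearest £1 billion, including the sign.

Expenditure multiplier = 1/(1 − c(1−t)) = 1/(1 − 0.51×0.78) = 1/0.6022 ≈ 1.661.
ΔG contributes k·ΔG = (+£261 billion) / 0.6022 ≈ +£433.4 billion.
ΔT of −£104 billion changes first-round spending by −c·ΔT = +£53.04 billion, contributing k·(−c·ΔT) = (+£53.04 billion) / 0.6022 ≈ +£88.1 billion.
Net ΔY = k(ΔG − c·ΔT) = (+£314.04 billion) / 0.6022 ≈ +£521 billion.

+£521 billion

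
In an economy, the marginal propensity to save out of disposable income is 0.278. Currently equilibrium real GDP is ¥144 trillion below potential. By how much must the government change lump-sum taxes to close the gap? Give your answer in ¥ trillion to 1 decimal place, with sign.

−¥55.4 trillion

MPC = 1 − MPS = 1 − 0.278 = 0.722.
Spending multiplier = 1/(1 − MPC) = 1/(1 − 0.722) = 1/0.278 ≈ 3.597.
Tax multiplier = −c·k = −0.722/0.278 ≈ −2.597. Need ΔY = +¥144 trillion, so ΔT = ΔY/(−c·k) = −(+¥144 trillion) × 0.278 / 0.722 ≈ −¥55.4 trillion.
The government should cut lump-sum taxes by ¥55.4 trillion.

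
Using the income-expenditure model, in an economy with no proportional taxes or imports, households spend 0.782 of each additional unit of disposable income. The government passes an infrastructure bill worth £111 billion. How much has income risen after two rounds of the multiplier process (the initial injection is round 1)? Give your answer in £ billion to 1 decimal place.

£197.8 billion

Round 1 adds ΔG = £111 billion; each later round is MPC = 0.782 times the previous.
After 2 rounds: 111 + 86.802 = ΔG·(1 − c^2)/(1 − c) = 111 × (1 − 0.611524)/0.218 ≈ £197.8 billion.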